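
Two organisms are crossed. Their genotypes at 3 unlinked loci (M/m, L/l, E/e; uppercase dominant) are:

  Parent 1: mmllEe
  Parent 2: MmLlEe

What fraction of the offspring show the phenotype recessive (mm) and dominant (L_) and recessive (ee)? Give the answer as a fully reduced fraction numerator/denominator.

P(mm L_ ee) = 1/16

mmllEe gametes: mlE×4, mle×4
MmLlEe gametes: MLE×1, MLe×1, MlE×1, Mle×1, mLE×1, mLe×1, mlE×1, mle×1
mmllEe×MmLlEe grid (8·8=64): MmLlEE=4 MmLlEe=8 MmLlee=4 MmllEE=4 MmllEe=8 Mmllee=4 mmLlEE=4 mmLlEe=8 mmLlee=4 mmllEE=4 mmllEe=8 mmllee=4
mm L_ ee hits 4/64; gcd=4; 4÷4/64÷4 = 1/16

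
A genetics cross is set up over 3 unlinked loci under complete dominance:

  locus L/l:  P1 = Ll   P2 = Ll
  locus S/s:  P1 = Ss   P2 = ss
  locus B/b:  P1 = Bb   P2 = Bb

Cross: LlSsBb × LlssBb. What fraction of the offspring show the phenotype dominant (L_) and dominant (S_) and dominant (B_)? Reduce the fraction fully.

LlSsBb gametes: LSB×1, LSb×1, LsB×1, Lsb×1, lSB×1, lSb×1, lsB×1, lsb×1
LlssBb gametes: LsB×2, Lsb×2, lsB×2, lsb×2
LlSsBb×LlssBb grid (8·8=64): LLSsBB=2 LLSsBb=4 LLSsbb=2 LLssBB=2 LLssBb=4 LLssbb=2 LlSsBB=4 LlSsBb=8 LlSsbb=4 LlssBB=4 LlssBb=8 Llssbb=4 llSsBB=2 llSsBb=4 llSsbb=2 llssBB=2 llssBb=4 llssbb=2
L_ S_ B_ hits 18/64; gcd=2; 18÷2/64÷2 = 9/32

P(L_ S_ B_) = 9/32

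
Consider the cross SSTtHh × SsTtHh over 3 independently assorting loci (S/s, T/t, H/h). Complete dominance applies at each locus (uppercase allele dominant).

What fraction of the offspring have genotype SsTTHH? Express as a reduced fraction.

P(SsTTHH) = 1/32

SSTtHh gametes: STH×2, STh×2, StH×2, Sth×2
SsTtHh gametes: STH×1, STh×1, StH×1, Sth×1, sTH×1, sTh×1, stH×1, sth×1
SSTtHh×SsTtHh grid (8·8=64): SSTTHH=2 SSTTHh=4 SSTThh=2 SSTtHH=4 SSTtHh=8 SSTthh=4 SSttHH=2 SSttHh=4 SStthh=2 SsTTHH=2 SsTTHh=4 SsTThh=2 SsTtHH=4 SsTtHh=8 SsTthh=4 SsttHH=2 SsttHh=4 Sstthh=2
SsTTHH hits 2/64; gcd=2; 2÷2/64÷2 = 1/32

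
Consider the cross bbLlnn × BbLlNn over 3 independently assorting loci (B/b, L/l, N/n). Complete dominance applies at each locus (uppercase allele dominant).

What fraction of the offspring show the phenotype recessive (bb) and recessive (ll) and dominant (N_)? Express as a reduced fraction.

P(bb ll N_) = 1/16

bbLlnn gametes: bLn×4, bln×4
BbLlNn gametes: BLN×1, BLn×1, BlN×1, Bln×1, bLN×1, bLn×1, blN×1, bln×1
bbLlnn×BbLlNn grid (8·8=64): BbLLNn=4 BbLLnn=4 BbLlNn=8 BbLlnn=8 BbllNn=4 Bbllnn=4 bbLLNn=4 bbLLnn=4 bbLlNn=8 bbLlnn=8 bbllNn=4 bbllnn=4
bb ll N_ hits 4/64; gcd=4; 4÷4/64÷4 = 1/16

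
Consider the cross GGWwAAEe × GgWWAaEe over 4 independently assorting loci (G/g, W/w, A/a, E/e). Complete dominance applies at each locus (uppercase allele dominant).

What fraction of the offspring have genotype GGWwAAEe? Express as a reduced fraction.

GGWwAAEe gametes: GWAE×4, GWAe×4, GwAE×4, GwAe×4
GgWWAaEe gametes: GWAE×2, GWAe×2, GWaE×2, GWae×2, gWAE×2, gWAe×2, gWaE×2, gWae×2
GGWwAAEe×GgWWAaEe grid (16·16=256): GGWWAAEE=8 GGWWAAEe=16 GGWWAAee=8 GGWWAaEE=8 GGWWAaEe=16 GGWWAaee=8 GGWwAAEE=8 GGWwAAEe=16 GGWwAAee=8 GGWwAaEE=8 GGWwAaEe=16 GGWwAaee=8 GgWWAAEE=8 GgWWAAEe=16 GgWWAAee=8 GgWWAaEE=8 GgWWAaEe=16 GgWWAaee=8 GgWwAAEE=8 GgWwAAEe=16 GgWwAAee=8 GgWwAaEE=8 GgWwAaEe=16 GgWwAaee=8
GGWwAAEe hits 16/256; gcd=16; 16÷16/256÷16 = 1/16

P(GGWwAAEe) = 1/16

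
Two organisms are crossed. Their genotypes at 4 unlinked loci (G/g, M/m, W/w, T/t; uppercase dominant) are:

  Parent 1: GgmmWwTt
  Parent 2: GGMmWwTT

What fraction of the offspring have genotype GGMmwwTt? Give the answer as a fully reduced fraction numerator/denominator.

P(GGMmwwTt) = 1/32

GgmmWwTt gametes: GmWT×2, GmWt×2, GmwT×2, Gmwt×2, gmWT×2, gmWt×2, gmwT×2, gmwt×2
GGMmWwTT gametes: GMWT×4, GMwT×4, GmWT×4, GmwT×4
GgmmWwTt×GGMmWwTT grid (16·16=256): GGMmWWTT=8 GGMmWWTt=8 GGMmWwTT=16 GGMmWwTt=16 GGMmwwTT=8 GGMmwwTt=8 GGmmWWTT=8 GGmmWWTt=8 GGmmWwTT=16 GGmmWwTt=16 GGmmwwTT=8 GGmmwwTt=8 GgMmWWTT=8 GgMmWWTt=8 GgMmWwTT=16 GgMmWwTt=16 GgMmwwTT=8 GgMmwwTt=8 GgmmWWTT=8 GgmmWWTt=8 GgmmWwTT=16 GgmmWwTt=16 GgmmwwTT=8 GgmmwwTt=8
GGMmwwTt hits 8/256; gcd=8; 8÷8/256÷8 = 1/32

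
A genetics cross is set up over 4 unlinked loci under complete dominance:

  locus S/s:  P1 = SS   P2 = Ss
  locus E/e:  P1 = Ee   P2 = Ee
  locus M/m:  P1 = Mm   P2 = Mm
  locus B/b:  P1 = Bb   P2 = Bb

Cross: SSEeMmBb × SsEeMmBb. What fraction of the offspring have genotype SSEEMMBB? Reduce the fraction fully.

P(SSEEMMBB) = 1/128

SSEeMmBb gametes: SEMB×2, SEMb×2, SEmB×2, SEmb×2, SeMB×2, SeMb×2, SemB×2, Semb×2
SsEeMmBb gametes: SEMB×1, SEMb×1, SEmB×1, SEmb×1, SeMB×1, SeMb×1, SemB×1, Semb×1, sEMB×1, sEMb×1, sEmB×1, sEmb×1, seMB×1, seMb×1, semB×1, semb×1
SSEeMmBb×SsEeMmBb grid (16·16=256): SSEEMMBB=2 SSEEMMBb=4 SSEEMMbb=2 SSEEMmBB=4 SSEEMmBb=8 SSEEMmbb=4 SSEEmmBB=2 SSEEmmBb=4 SSEEmmbb=2 SSEeMMBB=4 SSEeMMBb=8 SSEeMMbb=4 SSEeMmBB=8 SSEeMmBb=16 SSEeMmbb=8 SSEemmBB=4 SSEemmBb=8 SSEemmbb=4 SSeeMMBB=2 SSeeMMBb=4 SSeeMMbb=2 SSeeMmBB=4 SSeeMmBb=8 SSeeMmbb=4 SSeemmBB=2 SSeemmBb=4 SSeemmbb=2 SsEEMMBB=2 SsEEMMBb=4 SsEEMMbb=2 SsEEMmBB=4 SsEEMmBb=8 SsEEMmbb=4 SsEEmmBB=2 SsEEmmBb=4 SsEEmmbb=2 SsEeMMBB=4 SsEeMMBb=8 SsEeMMbb=4 SsEeMmBB=8 SsEeMmBb=16 SsEeMmbb=8 SsEemmBB=4 SsEemmBb=8 SsEemmbb=4 SseeMMBB=2 SseeMMBb=4 SseeMMbb=2 SseeMmBB=4 SseeMmBb=8 SseeMmbb=4 SseemmBB=2 SseemmBb=4 Sseemmbb=2
SSEEMMBB hits 2/256; gcd=2; 2÷2/256÷2 = 1/128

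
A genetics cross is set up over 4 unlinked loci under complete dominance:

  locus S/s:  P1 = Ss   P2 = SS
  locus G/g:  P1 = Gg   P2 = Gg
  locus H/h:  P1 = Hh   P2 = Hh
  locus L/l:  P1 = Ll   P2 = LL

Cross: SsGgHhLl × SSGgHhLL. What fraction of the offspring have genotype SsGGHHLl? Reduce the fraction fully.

SsGgHhLl gametes: SGHL×1, SGHl×1, SGhL×1, SGhl×1, SgHL×1, SgHl×1, SghL×1, Sghl×1, sGHL×1, sGHl×1, sGhL×1, sGhl×1, sgHL×1, sgHl×1, sghL×1, sghl×1
SSGgHhLL gametes: SGHL×4, SGhL×4, SgHL×4, SghL×4
SsGgHhLl×SSGgHhLL grid (16·16=256): SSGGHHLL=4 SSGGHHLl=4 SSGGHhLL=8 SSGGHhLl=8 SSGGhhLL=4 SSGGhhLl=4 SSGgHHLL=8 SSGgHHLl=8 SSGgHhLL=16 SSGgHhLl=16 SSGghhLL=8 SSGghhLl=8 SSggHHLL=4 SSggHHLl=4 SSggHhLL=8 SSggHhLl=8 SSgghhLL=4 SSgghhLl=4 SsGGHHLL=4 SsGGHHLl=4 SsGGHhLL=8 SsGGHhLl=8 SsGGhhLL=4 SsGGhhLl=4 SsGgHHLL=8 SsGgHHLl=8 SsGgHhLL=16 SsGgHhLl=16 SsGghhLL=8 SsGghhLl=8 SsggHHLL=4 SsggHHLl=4 SsggHhLL=8 SsggHhLl=8 SsgghhLL=4 SsgghhLl=4
SsGGHHLl hits 4/256; gcd=4; 4÷4/256÷4 = 1/64

P(SsGGHHLl) = 1/64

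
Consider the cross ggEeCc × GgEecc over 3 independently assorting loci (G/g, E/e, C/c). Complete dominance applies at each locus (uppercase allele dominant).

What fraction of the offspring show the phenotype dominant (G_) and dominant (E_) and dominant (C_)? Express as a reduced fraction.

P(G_ E_ C_) = 3/16

ggEeCc gametes: gEC×2, gEc×2, geC×2, gec×2
GgEecc gametes: GEc×2, Gec×2, gEc×2, gec×2
ggEeCc×GgEecc grid (8·8=64): GgEECc=4 GgEEcc=4 GgEeCc=8 GgEecc=8 GgeeCc=4 Ggeecc=4 ggEECc=4 ggEEcc=4 ggEeCc=8 ggEecc=8 ggeeCc=4 ggeecc=4
G_ E_ C_ hits 12/64; gcd=4; 12÷4/64÷4 = 3/16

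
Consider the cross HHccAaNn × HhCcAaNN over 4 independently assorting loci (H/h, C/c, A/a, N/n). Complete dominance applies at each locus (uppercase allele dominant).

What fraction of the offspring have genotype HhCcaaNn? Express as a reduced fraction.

HHccAaNn gametes: HcAN×4, HcAn×4, HcaN×4, Hcan×4
HhCcAaNN gametes: HCAN×2, HCaN×2, HcAN×2, HcaN×2, hCAN×2, hCaN×2, hcAN×2, hcaN×2
HHccAaNn×HhCcAaNN grid (16·16=256): HHCcAANN=8 HHCcAANn=8 HHCcAaNN=16 HHCcAaNn=16 HHCcaaNN=8 HHCcaaNn=8 HHccAANN=8 HHccAANn=8 HHccAaNN=16 HHccAaNn=16 HHccaaNN=8 HHccaaNn=8 HhCcAANN=8 HhCcAANn=8 HhCcAaNN=16 HhCcAaNn=16 HhCcaaNN=8 HhCcaaNn=8 HhccAANN=8 HhccAANn=8 HhccAaNN=16 HhccAaNn=16 HhccaaNN=8 HhccaaNn=8
HhCcaaNn hits 8/256; gcd=8; 8÷8/256÷8 = 1/32

P(HhCcaaNn) = 1/32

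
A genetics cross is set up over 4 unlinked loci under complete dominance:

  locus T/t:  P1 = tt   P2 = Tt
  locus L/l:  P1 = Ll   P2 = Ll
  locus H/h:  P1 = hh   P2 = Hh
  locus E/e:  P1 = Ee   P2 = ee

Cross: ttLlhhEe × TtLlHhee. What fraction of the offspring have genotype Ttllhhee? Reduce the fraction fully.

P(Ttllhhee) = 1/32

ttLlhhEe gametes: tLhE×4, tLhe×4, tlhE×4, tlhe×4
TtLlHhee gametes: TLHe×2, TLhe×2, TlHe×2, Tlhe×2, tLHe×2, tLhe×2, tlHe×2, tlhe×2
ttLlhhEe×TtLlHhee grid (16·16=256): TtLLHhEe=8 TtLLHhee=8 TtLLhhEe=8 TtLLhhee=8 TtLlHhEe=16 TtLlHhee=16 TtLlhhEe=16 TtLlhhee=16 TtllHhEe=8 TtllHhee=8 TtllhhEe=8 Ttllhhee=8 ttLLHhEe=8 ttLLHhee=8 ttLLhhEe=8 ttLLhhee=8 ttLlHhEe=16 ttLlHhee=16 ttLlhhEe=16 ttLlhhee=16 ttllHhEe=8 ttllHhee=8 ttllhhEe=8 ttllhhee=8
Ttllhhee hits 8/256; gcd=8; 8÷8/256÷8 = 1/32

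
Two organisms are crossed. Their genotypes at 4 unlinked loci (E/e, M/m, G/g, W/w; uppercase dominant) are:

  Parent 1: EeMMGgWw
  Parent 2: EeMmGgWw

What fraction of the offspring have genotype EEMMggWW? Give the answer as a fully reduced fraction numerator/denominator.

EeMMGgWw gametes: EMGW×2, EMGw×2, EMgW×2, EMgw×2, eMGW×2, eMGw×2, eMgW×2, eMgw×2
EeMmGgWw gametes: EMGW×1, EMGw×1, EMgW×1, EMgw×1, EmGW×1, EmGw×1, EmgW×1, Emgw×1, eMGW×1, eMGw×1, eMgW×1, eMgw×1, emGW×1, emGw×1, emgW×1, emgw×1
EeMMGgWw×EeMmGgWw grid (16·16=256): EEMMGGWW=2 EEMMGGWw=4 EEMMGGww=2 EEMMGgWW=4 EEMMGgWw=8 EEMMGgww=4 EEMMggWW=2 EEMMggWw=4 EEMMggww=2 EEMmGGWW=2 EEMmGGWw=4 EEMmGGww=2 EEMmGgWW=4 EEMmGgWw=8 EEMmGgww=4 EEMmggWW=2 EEMmggWw=4 EEMmggww=2 EeMMGGWW=4 EeMMGGWw=8 EeMMGGww=4 EeMMGgWW=8 EeMMGgWw=16 EeMMGgww=8 EeMMggWW=4 EeMMggWw=8 EeMMggww=4 EeMmGGWW=4 EeMmGGWw=8 EeMmGGww=4 EeMmGgWW=8 EeMmGgWw=16 EeMmGgww=8 EeMmggWW=4 EeMmggWw=8 EeMmggww=4 eeMMGGWW=2 eeMMGGWw=4 eeMMGGww=2 eeMMGgWW=4 eeMMGgWw=8 eeMMGgww=4 eeMMggWW=2 eeMMggWw=4 eeMMggww=2 eeMmGGWW=2 eeMmGGWw=4 eeMmGGww=2 eeMmGgWW=4 eeMmGgWw=8 eeMmGgww=4 eeMmggWW=2 eeMmggWw=4 eeMmggww=2
EEMMggWW hits 2/256; gcd=2; 2÷2/256÷2 = 1/128

P(EEMMggWW) = 1/128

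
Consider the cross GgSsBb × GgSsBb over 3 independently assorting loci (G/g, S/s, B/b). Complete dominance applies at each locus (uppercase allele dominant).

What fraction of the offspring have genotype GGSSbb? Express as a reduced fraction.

P(GGSSbb) = 1/64

GgSsBb gametes: GSB×1, GSb×1, GsB×1, Gsb×1, gSB×1, gSb×1, gsB×1, gsb×1
GgSsBb gametes: GSB×1, GSb×1, GsB×1, Gsb×1, gSB×1, gSb×1, gsB×1, gsb×1
GgSsBb×GgSsBb grid (8·8=64): GGSSBB=1 GGSSBb=2 GGSSbb=1 GGSsBB=2 GGSsBb=4 GGSsbb=2 GGssBB=1 GGssBb=2 GGssbb=1 GgSSBB=2 GgSSBb=4 GgSSbb=2 GgSsBB=4 GgSsBb=8 GgSsbb=4 GgssBB=2 GgssBb=4 Ggssbb=2 ggSSBB=1 ggSSBb=2 ggSSbb=1 ggSsBB=2 ggSsBb=4 ggSsbb=2 ggssBB=1 ggssBb=2 ggssbb=1
GGSSbb hits 1/64; gcd=1; 1÷1/64÷1 = 1/64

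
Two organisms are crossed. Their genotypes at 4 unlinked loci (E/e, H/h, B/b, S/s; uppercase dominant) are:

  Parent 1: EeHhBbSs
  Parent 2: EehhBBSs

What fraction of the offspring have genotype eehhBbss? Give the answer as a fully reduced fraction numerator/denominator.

P(eehhBbss) = 1/64

EeHhBbSs gametes: EHBS×1, EHBs×1, EHbS×1, EHbs×1, EhBS×1, EhBs×1, EhbS×1, Ehbs×1, eHBS×1, eHBs×1, eHbS×1, eHbs×1, ehBS×1, ehBs×1, ehbS×1, ehbs×1
EehhBBSs gametes: EhBS×4, EhBs×4, ehBS×4, ehBs×4
EeHhBbSs×EehhBBSs grid (16·16=256): EEHhBBSS=4 EEHhBBSs=8 EEHhBBss=4 EEHhBbSS=4 EEHhBbSs=8 EEHhBbss=4 EEhhBBSS=4 EEhhBBSs=8 EEhhBBss=4 EEhhBbSS=4 EEhhBbSs=8 EEhhBbss=4 EeHhBBSS=8 EeHhBBSs=16 EeHhBBss=8 EeHhBbSS=8 EeHhBbSs=16 EeHhBbss=8 EehhBBSS=8 EehhBBSs=16 EehhBBss=8 EehhBbSS=8 EehhBbSs=16 EehhBbss=8 eeHhBBSS=4 eeHhBBSs=8 eeHhBBss=4 eeHhBbSS=4 eeHhBbSs=8 eeHhBbss=4 eehhBBSS=4 eehhBBSs=8 eehhBBss=4 eehhBbSS=4 eehhBbSs=8 eehhBbss=4
eehhBbss hits 4/256; gcd=4; 4÷4/256÷4 = 1/64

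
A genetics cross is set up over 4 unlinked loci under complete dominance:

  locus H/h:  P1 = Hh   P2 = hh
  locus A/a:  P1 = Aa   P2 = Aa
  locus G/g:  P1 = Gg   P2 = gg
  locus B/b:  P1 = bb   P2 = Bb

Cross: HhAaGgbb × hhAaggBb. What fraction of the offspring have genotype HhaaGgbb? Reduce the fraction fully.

P(HhaaGgbb) = 1/32

HhAaGgbb gametes: HAGb×2, HAgb×2, HaGb×2, Hagb×2, hAGb×2, hAgb×2, haGb×2, hagb×2
hhAaggBb gametes: hAgB×4, hAgb×4, hagB×4, hagb×4
HhAaGgbb×hhAaggBb grid (16·16=256): HhAAGgBb=8 HhAAGgbb=8 HhAAggBb=8 HhAAggbb=8 HhAaGgBb=16 HhAaGgbb=16 HhAaggBb=16 HhAaggbb=16 HhaaGgBb=8 HhaaGgbb=8 HhaaggBb=8 Hhaaggbb=8 hhAAGgBb=8 hhAAGgbb=8 hhAAggBb=8 hhAAggbb=8 hhAaGgBb=16 hhAaGgbb=16 hhAaggBb=16 hhAaggbb=16 hhaaGgBb=8 hhaaGgbb=8 hhaaggBb=8 hhaaggbb=8
HhaaGgbb hits 8/256; gcd=8; 8÷8/256÷8 = 1/32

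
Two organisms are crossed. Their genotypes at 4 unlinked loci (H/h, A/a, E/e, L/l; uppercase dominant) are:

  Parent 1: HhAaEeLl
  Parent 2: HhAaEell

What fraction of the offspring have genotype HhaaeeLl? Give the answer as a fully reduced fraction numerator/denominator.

HhAaEeLl gametes: HAEL×1, HAEl×1, HAeL×1, HAel×1, HaEL×1, HaEl×1, HaeL×1, Hael×1, hAEL×1, hAEl×1, hAeL×1, hAel×1, haEL×1, haEl×1, haeL×1, hael×1
HhAaEell gametes: HAEl×2, HAel×2, HaEl×2, Hael×2, hAEl×2, hAel×2, haEl×2, hael×2
HhAaEeLl×HhAaEell grid (16·16=256): HHAAEELl=2 HHAAEEll=2 HHAAEeLl=4 HHAAEell=4 HHAAeeLl=2 HHAAeell=2 HHAaEELl=4 HHAaEEll=4 HHAaEeLl=8 HHAaEell=8 HHAaeeLl=4 HHAaeell=4 HHaaEELl=2 HHaaEEll=2 HHaaEeLl=4 HHaaEell=4 HHaaeeLl=2 HHaaeell=2 HhAAEELl=4 HhAAEEll=4 HhAAEeLl=8 HhAAEell=8 HhAAeeLl=4 HhAAeell=4 HhAaEELl=8 HhAaEEll=8 HhAaEeLl=16 HhAaEell=16 HhAaeeLl=8 HhAaeell=8 HhaaEELl=4 HhaaEEll=4 HhaaEeLl=8 HhaaEell=8 HhaaeeLl=4 Hhaaeell=4 hhAAEELl=2 hhAAEEll=2 hhAAEeLl=4 hhAAEell=4 hhAAeeLl=2 hhAAeell=2 hhAaEELl=4 hhAaEEll=4 hhAaEeLl=8 hhAaEell=8 hhAaeeLl=4 hhAaeell=4 hhaaEELl=2 hhaaEEll=2 hhaaEeLl=4 hhaaEell=4 hhaaeeLl=2 hhaaeell=2
HhaaeeLl hits 4/256; gcd=4; 4÷4/256÷4 = 1/64

P(HhaaeeLl) = 1/64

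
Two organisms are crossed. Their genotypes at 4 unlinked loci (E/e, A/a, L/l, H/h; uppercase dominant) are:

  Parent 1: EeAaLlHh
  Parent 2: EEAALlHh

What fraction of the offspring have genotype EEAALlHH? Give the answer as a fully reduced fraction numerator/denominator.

EeAaLlHh gametes: EALH×1, EALh×1, EAlH×1, EAlh×1, EaLH×1, EaLh×1, EalH×1, Ealh×1, eALH×1, eALh×1, eAlH×1, eAlh×1, eaLH×1, eaLh×1, ealH×1, ealh×1
EEAALlHh gametes: EALH×4, EALh×4, EAlH×4, EAlh×4
EeAaLlHh×EEAALlHh grid (16·16=256): EEAALLHH=4 EEAALLHh=8 EEAALLhh=4 EEAALlHH=8 EEAALlHh=16 EEAALlhh=8 EEAAllHH=4 EEAAllHh=8 EEAAllhh=4 EEAaLLHH=4 EEAaLLHh=8 EEAaLLhh=4 EEAaLlHH=8 EEAaLlHh=16 EEAaLlhh=8 EEAallHH=4 EEAallHh=8 EEAallhh=4 EeAALLHH=4 EeAALLHh=8 EeAALLhh=4 EeAALlHH=8 EeAALlHh=16 EeAALlhh=8 EeAAllHH=4 EeAAllHh=8 EeAAllhh=4 EeAaLLHH=4 EeAaLLHh=8 EeAaLLhh=4 EeAaLlHH=8 EeAaLlHh=16 EeAaLlhh=8 EeAallHH=4 EeAallHh=8 EeAallhh=4
EEAALlHH hits 8/256; gcd=8; 8÷8/256÷8 = 1/32

P(EEAALlHH) = 1/32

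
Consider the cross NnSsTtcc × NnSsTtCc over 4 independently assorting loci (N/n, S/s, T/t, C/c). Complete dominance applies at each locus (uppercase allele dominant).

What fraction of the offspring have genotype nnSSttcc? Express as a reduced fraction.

P(nnSSttcc) = 1/128

NnSsTtcc gametes: NSTc×2, NStc×2, NsTc×2, Nstc×2, nSTc×2, nStc×2, nsTc×2, nstc×2
NnSsTtCc gametes: NSTC×1, NSTc×1, NStC×1, NStc×1, NsTC×1, NsTc×1, NstC×1, Nstc×1, nSTC×1, nSTc×1, nStC×1, nStc×1, nsTC×1, nsTc×1, nstC×1, nstc×1
NnSsTtcc×NnSsTtCc grid (16·16=256): NNSSTTCc=2 NNSSTTcc=2 NNSSTtCc=4 NNSSTtcc=4 NNSSttCc=2 NNSSttcc=2 NNSsTTCc=4 NNSsTTcc=4 NNSsTtCc=8 NNSsTtcc=8 NNSsttCc=4 NNSsttcc=4 NNssTTCc=2 NNssTTcc=2 NNssTtCc=4 NNssTtcc=4 NNssttCc=2 NNssttcc=2 NnSSTTCc=4 NnSSTTcc=4 NnSSTtCc=8 NnSSTtcc=8 NnSSttCc=4 NnSSttcc=4 NnSsTTCc=8 NnSsTTcc=8 NnSsTtCc=16 NnSsTtcc=16 NnSsttCc=8 NnSsttcc=8 NnssTTCc=4 NnssTTcc=4 NnssTtCc=8 NnssTtcc=8 NnssttCc=4 Nnssttcc=4 nnSSTTCc=2 nnSSTTcc=2 nnSSTtCc=4 nnSSTtcc=4 nnSSttCc=2 nnSSttcc=2 nnSsTTCc=4 nnSsTTcc=4 nnSsTtCc=8 nnSsTtcc=8 nnSsttCc=4 nnSsttcc=4 nnssTTCc=2 nnssTTcc=2 nnssTtCc=4 nnssTtcc=4 nnssttCc=2 nnssttcc=2
nnSSttcc hits 2/256; gcd=2; 2÷2/256÷2 = 1/128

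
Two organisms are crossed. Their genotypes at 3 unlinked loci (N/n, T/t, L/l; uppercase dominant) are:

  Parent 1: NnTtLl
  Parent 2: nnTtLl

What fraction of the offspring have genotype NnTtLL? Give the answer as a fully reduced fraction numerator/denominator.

NnTtLl gametes: NTL×1, NTl×1, NtL×1, Ntl×1, nTL×1, nTl×1, ntL×1, ntl×1
nnTtLl gametes: nTL×2, nTl×2, ntL×2, ntl×2
NnTtLl×nnTtLl grid (8·8=64): NnTTLL=2 NnTTLl=4 NnTTll=2 NnTtLL=4 NnTtLl=8 NnTtll=4 NnttLL=2 NnttLl=4 Nnttll=2 nnTTLL=2 nnTTLl=4 nnTTll=2 nnTtLL=4 nnTtLl=8 nnTtll=4 nnttLL=2 nnttLl=4 nnttll=2
NnTtLL hits 4/64; gcd=4; 4÷4/64÷4 = 1/16

P(NnTtLL) = 1/16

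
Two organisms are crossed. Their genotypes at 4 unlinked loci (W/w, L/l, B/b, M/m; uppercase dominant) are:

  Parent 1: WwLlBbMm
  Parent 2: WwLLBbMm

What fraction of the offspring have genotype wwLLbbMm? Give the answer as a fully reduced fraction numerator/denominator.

WwLlBbMm gametes: WLBM×1, WLBm×1, WLbM×1, WLbm×1, WlBM×1, WlBm×1, WlbM×1, Wlbm×1, wLBM×1, wLBm×1, wLbM×1, wLbm×1, wlBM×1, wlBm×1, wlbM×1, wlbm×1
WwLLBbMm gametes: WLBM×2, WLBm×2, WLbM×2, WLbm×2, wLBM×2, wLBm×2, wLbM×2, wLbm×2
WwLlBbMm×WwLLBbMm grid (16·16=256): WWLLBBMM=2 WWLLBBMm=4 WWLLBBmm=2 WWLLBbMM=4 WWLLBbMm=8 WWLLBbmm=4 WWLLbbMM=2 WWLLbbMm=4 WWLLbbmm=2 WWLlBBMM=2 WWLlBBMm=4 WWLlBBmm=2 WWLlBbMM=4 WWLlBbMm=8 WWLlBbmm=4 WWLlbbMM=2 WWLlbbMm=4 WWLlbbmm=2 WwLLBBMM=4 WwLLBBMm=8 WwLLBBmm=4 WwLLBbMM=8 WwLLBbMm=16 WwLLBbmm=8 WwLLbbMM=4 WwLLbbMm=8 WwLLbbmm=4 WwLlBBMM=4 WwLlBBMm=8 WwLlBBmm=4 WwLlBbMM=8 WwLlBbMm=16 WwLlBbmm=8 WwLlbbMM=4 WwLlbbMm=8 WwLlbbmm=4 wwLLBBMM=2 wwLLBBMm=4 wwLLBBmm=2 wwLLBbMM=4 wwLLBbMm=8 wwLLBbmm=4 wwLLbbMM=2 wwLLbbMm=4 wwLLbbmm=2 wwLlBBMM=2 wwLlBBMm=4 wwLlBBmm=2 wwLlBbMM=4 wwLlBbMm=8 wwLlBbmm=4 wwLlbbMM=2 wwLlbbMm=4 wwLlbbmm=2
wwLLbbMm hits 4/256; gcd=4; 4÷4/256÷4 = 1/64

P(wwLLbbMm) = 1/64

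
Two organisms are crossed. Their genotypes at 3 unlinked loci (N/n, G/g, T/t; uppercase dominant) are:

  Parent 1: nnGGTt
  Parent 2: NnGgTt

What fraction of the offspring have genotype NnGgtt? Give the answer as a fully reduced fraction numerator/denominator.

P(NnGgtt) = 1/16

nnGGTt gametes: nGT×4, nGt×4
NnGgTt gametes: NGT×1, NGt×1, NgT×1, Ngt×1, nGT×1, nGt×1, ngT×1, ngt×1
nnGGTt×NnGgTt grid (8·8=64): NnGGTT=4 NnGGTt=8 NnGGtt=4 NnGgTT=4 NnGgTt=8 NnGgtt=4 nnGGTT=4 nnGGTt=8 nnGGtt=4 nnGgTT=4 nnGgTt=8 nnGgtt=4
NnGgtt hits 4/64; gcd=4; 4÷4/64÷4 = 1/16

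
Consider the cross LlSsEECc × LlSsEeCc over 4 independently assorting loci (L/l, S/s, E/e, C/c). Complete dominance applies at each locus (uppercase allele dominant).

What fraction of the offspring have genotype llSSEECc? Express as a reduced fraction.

P(llSSEECc) = 1/64

LlSsEECc gametes: LSEC×2, LSEc×2, LsEC×2, LsEc×2, lSEC×2, lSEc×2, lsEC×2, lsEc×2
LlSsEeCc gametes: LSEC×1, LSEc×1, LSeC×1, LSec×1, LsEC×1, LsEc×1, LseC×1, Lsec×1, lSEC×1, lSEc×1, lSeC×1, lSec×1, lsEC×1, lsEc×1, lseC×1, lsec×1
LlSsEECc×LlSsEeCc grid (16·16=256): LLSSEECC=2 LLSSEECc=4 LLSSEEcc=2 LLSSEeCC=2 LLSSEeCc=4 LLSSEecc=2 LLSsEECC=4 LLSsEECc=8 LLSsEEcc=4 LLSsEeCC=4 LLSsEeCc=8 LLSsEecc=4 LLssEECC=2 LLssEECc=4 LLssEEcc=2 LLssEeCC=2 LLssEeCc=4 LLssEecc=2 LlSSEECC=4 LlSSEECc=8 LlSSEEcc=4 LlSSEeCC=4 LlSSEeCc=8 LlSSEecc=4 LlSsEECC=8 LlSsEECc=16 LlSsEEcc=8 LlSsEeCC=8 LlSsEeCc=16 LlSsEecc=8 LlssEECC=4 LlssEECc=8 LlssEEcc=4 LlssEeCC=4 LlssEeCc=8 LlssEecc=4 llSSEECC=2 llSSEECc=4 llSSEEcc=2 llSSEeCC=2 llSSEeCc=4 llSSEecc=2 llSsEECC=4 llSsEECc=8 llSsEEcc=4 llSsEeCC=4 llSsEeCc=8 llSsEecc=4 llssEECC=2 llssEECc=4 llssEEcc=2 llssEeCC=2 llssEeCc=4 llssEecc=2
llSSEECc hits 4/256; gcd=4; 4÷4/256÷4 = 1/64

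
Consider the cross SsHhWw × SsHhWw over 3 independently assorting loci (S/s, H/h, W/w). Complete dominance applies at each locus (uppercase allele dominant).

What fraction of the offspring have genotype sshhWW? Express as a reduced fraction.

P(sshhWW) = 1/64

SsHhWw gametes: SHW×1, SHw×1, ShW×1, Shw×1, sHW×1, sHw×1, shW×1, shw×1
SsHhWw gametes: SHW×1, SHw×1, ShW×1, Shw×1, sHW×1, sHw×1, shW×1, shw×1
SsHhWw×SsHhWw grid (8·8=64): SSHHWW=1 SSHHWw=2 SSHHww=1 SSHhWW=2 SSHhWw=4 SSHhww=2 SShhWW=1 SShhWw=2 SShhww=1 SsHHWW=2 SsHHWw=4 SsHHww=2 SsHhWW=4 SsHhWw=8 SsHhww=4 SshhWW=2 SshhWw=4 Sshhww=2 ssHHWW=1 ssHHWw=2 ssHHww=1 ssHhWW=2 ssHhWw=4 ssHhww=2 sshhWW=1 sshhWw=2 sshhww=1
sshhWW hits 1/64; gcd=1; 1÷1/64÷1 = 1/64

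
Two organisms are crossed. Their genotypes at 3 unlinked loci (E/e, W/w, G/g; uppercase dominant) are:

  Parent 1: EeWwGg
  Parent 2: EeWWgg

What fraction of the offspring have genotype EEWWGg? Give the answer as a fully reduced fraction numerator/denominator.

EeWwGg gametes: EWG×1, EWg×1, EwG×1, Ewg×1, eWG×1, eWg×1, ewG×1, ewg×1
EeWWgg gametes: EWg×4, eWg×4
EeWwGg×EeWWgg grid (8·8=64): EEWWGg=4 EEWWgg=4 EEWwGg=4 EEWwgg=4 EeWWGg=8 EeWWgg=8 EeWwGg=8 EeWwgg=8 eeWWGg=4 eeWWgg=4 eeWwGg=4 eeWwgg=4
EEWWGg hits 4/64; gcd=4; 4÷4/64÷4 = 1/16

P(EEWWGg) = 1/16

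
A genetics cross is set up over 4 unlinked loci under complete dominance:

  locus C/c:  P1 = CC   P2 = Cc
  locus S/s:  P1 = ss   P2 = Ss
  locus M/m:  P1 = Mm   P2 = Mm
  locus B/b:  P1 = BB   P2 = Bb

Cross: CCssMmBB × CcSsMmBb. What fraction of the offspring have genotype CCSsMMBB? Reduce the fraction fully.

P(CCSsMMBB) = 1/32

CCssMmBB gametes: CsMB×8, CsmB×8
CcSsMmBb gametes: CSMB×1, CSMb×1, CSmB×1, CSmb×1, CsMB×1, CsMb×1, CsmB×1, Csmb×1, cSMB×1, cSMb×1, cSmB×1, cSmb×1, csMB×1, csMb×1, csmB×1, csmb×1
CCssMmBB×CcSsMmBb grid (16·16=256): CCSsMMBB=8 CCSsMMBb=8 CCSsMmBB=16 CCSsMmBb=16 CCSsmmBB=8 CCSsmmBb=8 CCssMMBB=8 CCssMMBb=8 CCssMmBB=16 CCssMmBb=16 CCssmmBB=8 CCssmmBb=8 CcSsMMBB=8 CcSsMMBb=8 CcSsMmBB=16 CcSsMmBb=16 CcSsmmBB=8 CcSsmmBb=8 CcssMMBB=8 CcssMMBb=8 CcssMmBB=16 CcssMmBb=16 CcssmmBB=8 CcssmmBb=8
CCSsMMBB hits 8/256; gcd=8; 8÷8/256÷8 = 1/32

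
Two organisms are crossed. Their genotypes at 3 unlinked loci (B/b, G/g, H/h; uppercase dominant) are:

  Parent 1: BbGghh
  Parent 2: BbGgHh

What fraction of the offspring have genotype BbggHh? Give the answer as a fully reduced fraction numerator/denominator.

P(BbggHh) = 1/16

BbGghh gametes: BGh×2, Bgh×2, bGh×2, bgh×2
BbGgHh gametes: BGH×1, BGh×1, BgH×1, Bgh×1, bGH×1, bGh×1, bgH×1, bgh×1
BbGghh×BbGgHh grid (8·8=64): BBGGHh=2 BBGGhh=2 BBGgHh=4 BBGghh=4 BBggHh=2 BBgghh=2 BbGGHh=4 BbGGhh=4 BbGgHh=8 BbGghh=8 BbggHh=4 Bbgghh=4 bbGGHh=2 bbGGhh=2 bbGgHh=4 bbGghh=4 bbggHh=2 bbgghh=2
BbggHh hits 4/64; gcd=4; 4÷4/64÷4 = 1/16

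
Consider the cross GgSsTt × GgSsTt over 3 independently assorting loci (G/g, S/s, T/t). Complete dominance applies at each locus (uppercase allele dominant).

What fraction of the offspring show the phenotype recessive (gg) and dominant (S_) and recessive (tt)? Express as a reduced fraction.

GgSsTt gametes: GST×1, GSt×1, GsT×1, Gst×1, gST×1, gSt×1, gsT×1, gst×1
GgSsTt gametes: GST×1, GSt×1, GsT×1, Gst×1, gST×1, gSt×1, gsT×1, gst×1
GgSsTt×GgSsTt grid (8·8=64): GGSSTT=1 GGSSTt=2 GGSStt=1 GGSsTT=2 GGSsTt=4 GGSstt=2 GGssTT=1 GGssTt=2 GGsstt=1 GgSSTT=2 GgSSTt=4 GgSStt=2 GgSsTT=4 GgSsTt=8 GgSstt=4 GgssTT=2 GgssTt=4 Ggsstt=2 ggSSTT=1 ggSSTt=2 ggSStt=1 ggSsTT=2 ggSsTt=4 ggSstt=2 ggssTT=1 ggssTt=2 ggsstt=1
gg S_ tt hits 3/64; gcd=1; 3÷1/64÷1 = 3/64

P(gg S_ tt) = 3/64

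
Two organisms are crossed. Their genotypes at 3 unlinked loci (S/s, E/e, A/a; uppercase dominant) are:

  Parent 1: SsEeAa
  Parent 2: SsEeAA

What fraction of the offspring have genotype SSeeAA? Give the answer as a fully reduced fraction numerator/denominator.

SsEeAa gametes: SEA×1, SEa×1, SeA×1, Sea×1, sEA×1, sEa×1, seA×1, sea×1
SsEeAA gametes: SEA×2, SeA×2, sEA×2, seA×2
SsEeAa×SsEeAA grid (8·8=64): SSEEAA=2 SSEEAa=2 SSEeAA=4 SSEeAa=4 SSeeAA=2 SSeeAa=2 SsEEAA=4 SsEEAa=4 SsEeAA=8 SsEeAa=8 SseeAA=4 SseeAa=4 ssEEAA=2 ssEEAa=2 ssEeAA=4 ssEeAa=4 sseeAA=2 sseeAa=2
SSeeAA hits 2/64; gcd=2; 2÷2/64÷2 = 1/32

P(SSeeAA) = 1/32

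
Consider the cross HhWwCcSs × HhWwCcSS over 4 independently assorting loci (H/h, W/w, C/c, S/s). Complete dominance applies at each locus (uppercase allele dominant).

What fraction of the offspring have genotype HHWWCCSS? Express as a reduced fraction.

P(HHWWCCSS) = 1/128

HhWwCcSs gametes: HWCS×1, HWCs×1, HWcS×1, HWcs×1, HwCS×1, HwCs×1, HwcS×1, Hwcs×1, hWCS×1, hWCs×1, hWcS×1, hWcs×1, hwCS×1, hwCs×1, hwcS×1, hwcs×1
HhWwCcSS gametes: HWCS×2, HWcS×2, HwCS×2, HwcS×2, hWCS×2, hWcS×2, hwCS×2, hwcS×2
HhWwCcSs×HhWwCcSS grid (16·16=256): HHWWCCSS=2 HHWWCCSs=2 HHWWCcSS=4 HHWWCcSs=4 HHWWccSS=2 HHWWccSs=2 HHWwCCSS=4 HHWwCCSs=4 HHWwCcSS=8 HHWwCcSs=8 HHWwccSS=4 HHWwccSs=4 HHwwCCSS=2 HHwwCCSs=2 HHwwCcSS=4 HHwwCcSs=4 HHwwccSS=2 HHwwccSs=2 HhWWCCSS=4 HhWWCCSs=4 HhWWCcSS=8 HhWWCcSs=8 HhWWccSS=4 HhWWccSs=4 HhWwCCSS=8 HhWwCCSs=8 HhWwCcSS=16 HhWwCcSs=16 HhWwccSS=8 HhWwccSs=8 HhwwCCSS=4 HhwwCCSs=4 HhwwCcSS=8 HhwwCcSs=8 HhwwccSS=4 HhwwccSs=4 hhWWCCSS=2 hhWWCCSs=2 hhWWCcSS=4 hhWWCcSs=4 hhWWccSS=2 hhWWccSs=2 hhWwCCSS=4 hhWwCCSs=4 hhWwCcSS=8 hhWwCcSs=8 hhWwccSS=4 hhWwccSs=4 hhwwCCSS=2 hhwwCCSs=2 hhwwCcSS=4 hhwwCcSs=4 hhwwccSS=2 hhwwccSs=2
HHWWCCSS hits 2/256; gcd=2; 2÷2/256÷2 = 1/128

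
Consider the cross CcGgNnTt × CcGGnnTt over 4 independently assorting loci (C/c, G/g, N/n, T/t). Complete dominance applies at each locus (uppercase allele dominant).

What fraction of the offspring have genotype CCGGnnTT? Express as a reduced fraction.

P(CCGGnnTT) = 1/64

CcGgNnTt gametes: CGNT×1, CGNt×1, CGnT×1, CGnt×1, CgNT×1, CgNt×1, CgnT×1, Cgnt×1, cGNT×1, cGNt×1, cGnT×1, cGnt×1, cgNT×1, cgNt×1, cgnT×1, cgnt×1
CcGGnnTt gametes: CGnT×4, CGnt×4, cGnT×4, cGnt×4
CcGgNnTt×CcGGnnTt grid (16·16=256): CCGGNnTT=4 CCGGNnTt=8 CCGGNntt=4 CCGGnnTT=4 CCGGnnTt=8 CCGGnntt=4 CCGgNnTT=4 CCGgNnTt=8 CCGgNntt=4 CCGgnnTT=4 CCGgnnTt=8 CCGgnntt=4 CcGGNnTT=8 CcGGNnTt=16 CcGGNntt=8 CcGGnnTT=8 CcGGnnTt=16 CcGGnntt=8 CcGgNnTT=8 CcGgNnTt=16 CcGgNntt=8 CcGgnnTT=8 CcGgnnTt=16 CcGgnntt=8 ccGGNnTT=4 ccGGNnTt=8 ccGGNntt=4 ccGGnnTT=4 ccGGnnTt=8 ccGGnntt=4 ccGgNnTT=4 ccGgNnTt=8 ccGgNntt=4 ccGgnnTT=4 ccGgnnTt=8 ccGgnntt=4
CCGGnnTT hits 4/256; gcd=4; 4÷4/256÷4 = 1/64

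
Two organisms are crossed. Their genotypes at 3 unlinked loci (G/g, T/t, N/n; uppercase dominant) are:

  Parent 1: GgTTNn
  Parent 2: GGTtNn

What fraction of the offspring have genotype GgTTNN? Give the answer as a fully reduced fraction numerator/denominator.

P(GgTTNN) = 1/16

GgTTNn gametes: GTN×2, GTn×2, gTN×2, gTn×2
GGTtNn gametes: GTN×2, GTn×2, GtN×2, Gtn×2
GgTTNn×GGTtNn grid (8·8=64): GGTTNN=4 GGTTNn=8 GGTTnn=4 GGTtNN=4 GGTtNn=8 GGTtnn=4 GgTTNN=4 GgTTNn=8 GgTTnn=4 GgTtNN=4 GgTtNn=8 GgTtnn=4
GgTTNN hits 4/64; gcd=4; 4÷4/64÷4 = 1/16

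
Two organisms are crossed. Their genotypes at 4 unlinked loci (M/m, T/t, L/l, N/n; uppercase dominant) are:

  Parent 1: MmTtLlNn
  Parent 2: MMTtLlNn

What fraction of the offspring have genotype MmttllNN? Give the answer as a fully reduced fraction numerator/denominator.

MmTtLlNn gametes: MTLN×1, MTLn×1, MTlN×1, MTln×1, MtLN×1, MtLn×1, MtlN×1, Mtln×1, mTLN×1, mTLn×1, mTlN×1, mTln×1, mtLN×1, mtLn×1, mtlN×1, mtln×1
MMTtLlNn gametes: MTLN×2, MTLn×2, MTlN×2, MTln×2, MtLN×2, MtLn×2, MtlN×2, Mtln×2
MmTtLlNn×MMTtLlNn grid (16·16=256): MMTTLLNN=2 MMTTLLNn=4 MMTTLLnn=2 MMTTLlNN=4 MMTTLlNn=8 MMTTLlnn=4 MMTTllNN=2 MMTTllNn=4 MMTTllnn=2 MMTtLLNN=4 MMTtLLNn=8 MMTtLLnn=4 MMTtLlNN=8 MMTtLlNn=16 MMTtLlnn=8 MMTtllNN=4 MMTtllNn=8 MMTtllnn=4 MMttLLNN=2 MMttLLNn=4 MMttLLnn=2 MMttLlNN=4 MMttLlNn=8 MMttLlnn=4 MMttllNN=2 MMttllNn=4 MMttllnn=2 MmTTLLNN=2 MmTTLLNn=4 MmTTLLnn=2 MmTTLlNN=4 MmTTLlNn=8 MmTTLlnn=4 MmTTllNN=2 MmTTllNn=4 MmTTllnn=2 MmTtLLNN=4 MmTtLLNn=8 MmTtLLnn=4 MmTtLlNN=8 MmTtLlNn=16 MmTtLlnn=8 MmTtllNN=4 MmTtllNn=8 MmTtllnn=4 MmttLLNN=2 MmttLLNn=4 MmttLLnn=2 MmttLlNN=4 MmttLlNn=8 MmttLlnn=4 MmttllNN=2 MmttllNn=4 Mmttllnn=2
MmttllNN hits 2/256; gcd=2; 2÷2/256÷2 = 1/128

P(MmttllNN) = 1/128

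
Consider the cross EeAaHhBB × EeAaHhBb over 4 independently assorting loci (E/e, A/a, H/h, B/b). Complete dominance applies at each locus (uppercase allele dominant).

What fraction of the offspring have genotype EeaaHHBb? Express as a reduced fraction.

P(EeaaHHBb) = 1/64

EeAaHhBB gametes: EAHB×2, EAhB×2, EaHB×2, EahB×2, eAHB×2, eAhB×2, eaHB×2, eahB×2
EeAaHhBb gametes: EAHB×1, EAHb×1, EAhB×1, EAhb×1, EaHB×1, EaHb×1, EahB×1, Eahb×1, eAHB×1, eAHb×1, eAhB×1, eAhb×1, eaHB×1, eaHb×1, eahB×1, eahb×1
EeAaHhBB×EeAaHhBb grid (16·16=256): EEAAHHBB=2 EEAAHHBb=2 EEAAHhBB=4 EEAAHhBb=4 EEAAhhBB=2 EEAAhhBb=2 EEAaHHBB=4 EEAaHHBb=4 EEAaHhBB=8 EEAaHhBb=8 EEAahhBB=4 EEAahhBb=4 EEaaHHBB=2 EEaaHHBb=2 EEaaHhBB=4 EEaaHhBb=4 EEaahhBB=2 EEaahhBb=2 EeAAHHBB=4 EeAAHHBb=4 EeAAHhBB=8 EeAAHhBb=8 EeAAhhBB=4 EeAAhhBb=4 EeAaHHBB=8 EeAaHHBb=8 EeAaHhBB=16 EeAaHhBb=16 EeAahhBB=8 EeAahhBb=8 EeaaHHBB=4 EeaaHHBb=4 EeaaHhBB=8 EeaaHhBb=8 EeaahhBB=4 EeaahhBb=4 eeAAHHBB=2 eeAAHHBb=2 eeAAHhBB=4 eeAAHhBb=4 eeAAhhBB=2 eeAAhhBb=2 eeAaHHBB=4 eeAaHHBb=4 eeAaHhBB=8 eeAaHhBb=8 eeAahhBB=4 eeAahhBb=4 eeaaHHBB=2 eeaaHHBb=2 eeaaHhBB=4 eeaaHhBb=4 eeaahhBB=2 eeaahhBb=2
EeaaHHBb hits 4/256; gcd=4; 4÷4/256÷4 = 1/64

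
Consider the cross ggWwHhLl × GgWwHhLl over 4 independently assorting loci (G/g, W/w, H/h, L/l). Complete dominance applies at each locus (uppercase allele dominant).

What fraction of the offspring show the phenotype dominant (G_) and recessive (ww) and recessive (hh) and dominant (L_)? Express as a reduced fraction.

ggWwHhLl gametes: gWHL×2, gWHl×2, gWhL×2, gWhl×2, gwHL×2, gwHl×2, gwhL×2, gwhl×2
GgWwHhLl gametes: GWHL×1, GWHl×1, GWhL×1, GWhl×1, GwHL×1, GwHl×1, GwhL×1, Gwhl×1, gWHL×1, gWHl×1, gWhL×1, gWhl×1, gwHL×1, gwHl×1, gwhL×1, gwhl×1
ggWwHhLl×GgWwHhLl grid (16·16=256): GgWWHHLL=2 GgWWHHLl=4 GgWWHHll=2 GgWWHhLL=4 GgWWHhLl=8 GgWWHhll=4 GgWWhhLL=2 GgWWhhLl=4 GgWWhhll=2 GgWwHHLL=4 GgWwHHLl=8 GgWwHHll=4 GgWwHhLL=8 GgWwHhLl=16 GgWwHhll=8 GgWwhhLL=4 GgWwhhLl=8 GgWwhhll=4 GgwwHHLL=2 GgwwHHLl=4 GgwwHHll=2 GgwwHhLL=4 GgwwHhLl=8 GgwwHhll=4 GgwwhhLL=2 GgwwhhLl=4 Ggwwhhll=2 ggWWHHLL=2 ggWWHHLl=4 ggWWHHll=2 ggWWHhLL=4 ggWWHhLl=8 ggWWHhll=4 ggWWhhLL=2 ggWWhhLl=4 ggWWhhll=2 ggWwHHLL=4 ggWwHHLl=8 ggWwHHll=4 ggWwHhLL=8 ggWwHhLl=16 ggWwHhll=8 ggWwhhLL=4 ggWwhhLl=8 ggWwhhll=4 ggwwHHLL=2 ggwwHHLl=4 ggwwHHll=2 ggwwHhLL=4 ggwwHhLl=8 ggwwHhll=4 ggwwhhLL=2 ggwwhhLl=4 ggwwhhll=2
G_ ww hh L_ hits 6/256; gcd=2; 6÷2/256÷2 = 3/128

P(G_ ww hh L_) = 3/128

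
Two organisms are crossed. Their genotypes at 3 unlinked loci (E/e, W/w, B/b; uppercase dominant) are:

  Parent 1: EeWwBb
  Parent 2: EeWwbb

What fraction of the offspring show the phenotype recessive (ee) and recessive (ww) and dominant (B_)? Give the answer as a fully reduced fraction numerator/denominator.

P(ee ww B_) = 1/32

EeWwBb gametes: EWB×1, EWb×1, EwB×1, Ewb×1, eWB×1, eWb×1, ewB×1, ewb×1
EeWwbb gametes: EWb×2, Ewb×2, eWb×2, ewb×2
EeWwBb×EeWwbb grid (8·8=64): EEWWBb=2 EEWWbb=2 EEWwBb=4 EEWwbb=4 EEwwBb=2 EEwwbb=2 EeWWBb=4 EeWWbb=4 EeWwBb=8 EeWwbb=8 EewwBb=4 Eewwbb=4 eeWWBb=2 eeWWbb=2 eeWwBb=4 eeWwbb=4 eewwBb=2 eewwbb=2
ee ww B_ hits 2/64; gcd=2; 2÷2/64÷2 = 1/32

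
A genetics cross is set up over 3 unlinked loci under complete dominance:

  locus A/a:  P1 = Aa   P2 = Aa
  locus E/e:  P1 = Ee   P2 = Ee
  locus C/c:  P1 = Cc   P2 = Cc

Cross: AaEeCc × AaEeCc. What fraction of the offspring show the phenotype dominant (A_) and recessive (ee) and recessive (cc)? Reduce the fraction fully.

P(A_ ee cc) = 3/64

AaEeCc gametes: AEC×1, AEc×1, AeC×1, Aec×1, aEC×1, aEc×1, aeC×1, aec×1
AaEeCc gametes: AEC×1, AEc×1, AeC×1, Aec×1, aEC×1, aEc×1, aeC×1, aec×1
AaEeCc×AaEeCc grid (8·8=64): AAEECC=1 AAEECc=2 AAEEcc=1 AAEeCC=2 AAEeCc=4 AAEecc=2 AAeeCC=1 AAeeCc=2 AAeecc=1 AaEECC=2 AaEECc=4 AaEEcc=2 AaEeCC=4 AaEeCc=8 AaEecc=4 AaeeCC=2 AaeeCc=4 Aaeecc=2 aaEECC=1 aaEECc=2 aaEEcc=1 aaEeCC=2 aaEeCc=4 aaEecc=2 aaeeCC=1 aaeeCc=2 aaeecc=1
A_ ee cc hits 3/64; gcd=1; 3÷1/64÷1 = 3/64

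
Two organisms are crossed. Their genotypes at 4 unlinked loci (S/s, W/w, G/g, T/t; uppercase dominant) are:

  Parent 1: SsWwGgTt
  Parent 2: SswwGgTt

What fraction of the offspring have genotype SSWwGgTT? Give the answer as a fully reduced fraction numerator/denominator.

SsWwGgTt gametes: SWGT×1, SWGt×1, SWgT×1, SWgt×1, SwGT×1, SwGt×1, SwgT×1, Swgt×1, sWGT×1, sWGt×1, sWgT×1, sWgt×1, swGT×1, swGt×1, swgT×1, swgt×1
SswwGgTt gametes: SwGT×2, SwGt×2, SwgT×2, Swgt×2, swGT×2, swGt×2, swgT×2, swgt×2
SsWwGgTt×SswwGgTt grid (16·16=256): SSWwGGTT=2 SSWwGGTt=4 SSWwGGtt=2 SSWwGgTT=4 SSWwGgTt=8 SSWwGgtt=4 SSWwggTT=2 SSWwggTt=4 SSWwggtt=2 SSwwGGTT=2 SSwwGGTt=4 SSwwGGtt=2 SSwwGgTT=4 SSwwGgTt=8 SSwwGgtt=4 SSwwggTT=2 SSwwggTt=4 SSwwggtt=2 SsWwGGTT=4 SsWwGGTt=8 SsWwGGtt=4 SsWwGgTT=8 SsWwGgTt=16 SsWwGgtt=8 SsWwggTT=4 SsWwggTt=8 SsWwggtt=4 SswwGGTT=4 SswwGGTt=8 SswwGGtt=4 SswwGgTT=8 SswwGgTt=16 SswwGgtt=8 SswwggTT=4 SswwggTt=8 Sswwggtt=4 ssWwGGTT=2 ssWwGGTt=4 ssWwGGtt=2 ssWwGgTT=4 ssWwGgTt=8 ssWwGgtt=4 ssWwggTT=2 ssWwggTt=4 ssWwggtt=2 sswwGGTT=2 sswwGGTt=4 sswwGGtt=2 sswwGgTT=4 sswwGgTt=8 sswwGgtt=4 sswwggTT=2 sswwggTt=4 sswwggtt=2
SSWwGgTT hits 4/256; gcd=4; 4÷4/256÷4 = 1/64

P(SSWwGgTT) = 1/64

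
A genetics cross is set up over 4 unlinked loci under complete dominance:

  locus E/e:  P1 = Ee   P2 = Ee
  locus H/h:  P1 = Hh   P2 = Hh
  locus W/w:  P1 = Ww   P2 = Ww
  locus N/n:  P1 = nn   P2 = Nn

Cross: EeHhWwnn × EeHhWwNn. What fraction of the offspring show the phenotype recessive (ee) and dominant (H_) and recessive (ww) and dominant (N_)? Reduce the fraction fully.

P(ee H_ ww N_) = 3/128

EeHhWwnn gametes: EHWn×2, EHwn×2, EhWn×2, Ehwn×2, eHWn×2, eHwn×2, ehWn×2, ehwn×2
EeHhWwNn gametes: EHWN×1, EHWn×1, EHwN×1, EHwn×1, EhWN×1, EhWn×1, EhwN×1, Ehwn×1, eHWN×1, eHWn×1, eHwN×1, eHwn×1, ehWN×1, ehWn×1, ehwN×1, ehwn×1
EeHhWwnn×EeHhWwNn grid (16·16=256): EEHHWWNn=2 EEHHWWnn=2 EEHHWwNn=4 EEHHWwnn=4 EEHHwwNn=2 EEHHwwnn=2 EEHhWWNn=4 EEHhWWnn=4 EEHhWwNn=8 EEHhWwnn=8 EEHhwwNn=4 EEHhwwnn=4 EEhhWWNn=2 EEhhWWnn=2 EEhhWwNn=4 EEhhWwnn=4 EEhhwwNn=2 EEhhwwnn=2 EeHHWWNn=4 EeHHWWnn=4 EeHHWwNn=8 EeHHWwnn=8 EeHHwwNn=4 EeHHwwnn=4 EeHhWWNn=8 EeHhWWnn=8 EeHhWwNn=16 EeHhWwnn=16 EeHhwwNn=8 EeHhwwnn=8 EehhWWNn=4 EehhWWnn=4 EehhWwNn=8 EehhWwnn=8 EehhwwNn=4 Eehhwwnn=4 eeHHWWNn=2 eeHHWWnn=2 eeHHWwNn=4 eeHHWwnn=4 eeHHwwNn=2 eeHHwwnn=2 eeHhWWNn=4 eeHhWWnn=4 eeHhWwNn=8 eeHhWwnn=8 eeHhwwNn=4 eeHhwwnn=4 eehhWWNn=2 eehhWWnn=2 eehhWwNn=4 eehhWwnn=4 eehhwwNn=2 eehhwwnn=2
ee H_ ww N_ hits 6/256; gcd=2; 6÷2/256÷2 = 3/128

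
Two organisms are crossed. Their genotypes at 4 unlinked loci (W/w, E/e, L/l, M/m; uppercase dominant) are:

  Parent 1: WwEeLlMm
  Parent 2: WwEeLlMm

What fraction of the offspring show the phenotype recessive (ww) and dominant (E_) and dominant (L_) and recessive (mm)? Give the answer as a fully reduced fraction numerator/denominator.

P(ww E_ L_ mm) = 9/256

WwEeLlMm gametes: WELM×1, WELm×1, WElM×1, WElm×1, WeLM×1, WeLm×1, WelM×1, Welm×1, wELM×1, wELm×1, wElM×1, wElm×1, weLM×1, weLm×1, welM×1, welm×1
WwEeLlMm gametes: WELM×1, WELm×1, WElM×1, WElm×1, WeLM×1, WeLm×1, WelM×1, Welm×1, wELM×1, wELm×1, wElM×1, wElm×1, weLM×1, weLm×1, welM×1, welm×1
WwEeLlMm×WwEeLlMm grid (16·16=256): WWEELLMM=1 WWEELLMm=2 WWEELLmm=1 WWEELlMM=2 WWEELlMm=4 WWEELlmm=2 WWEEllMM=1 WWEEllMm=2 WWEEllmm=1 WWEeLLMM=2 WWEeLLMm=4 WWEeLLmm=2 WWEeLlMM=4 WWEeLlMm=8 WWEeLlmm=4 WWEellMM=2 WWEellMm=4 WWEellmm=2 WWeeLLMM=1 WWeeLLMm=2 WWeeLLmm=1 WWeeLlMM=2 WWeeLlMm=4 WWeeLlmm=2 WWeellMM=1 WWeellMm=2 WWeellmm=1 WwEELLMM=2 WwEELLMm=4 WwEELLmm=2 WwEELlMM=4 WwEELlMm=8 WwEELlmm=4 WwEEllMM=2 WwEEllMm=4 WwEEllmm=2 WwEeLLMM=4 WwEeLLMm=8 WwEeLLmm=4 WwEeLlMM=8 WwEeLlMm=16 WwEeLlmm=8 WwEellMM=4 WwEellMm=8 WwEellmm=4 WweeLLMM=2 WweeLLMm=4 WweeLLmm=2 WweeLlMM=4 WweeLlMm=8 WweeLlmm=4 WweellMM=2 WweellMm=4 Wweellmm=2 wwEELLMM=1 wwEELLMm=2 wwEELLmm=1 wwEELlMM=2 wwEELlMm=4 wwEELlmm=2 wwEEllMM=1 wwEEllMm=2 wwEEllmm=1 wwEeLLMM=2 wwEeLLMm=4 wwEeLLmm=2 wwEeLlMM=4 wwEeLlMm=8 wwEeLlmm=4 wwEellMM=2 wwEellMm=4 wwEellmm=2 wweeLLMM=1 wweeLLMm=2 wweeLLmm=1 wweeLlMM=2 wweeLlMm=4 wweeLlmm=2 wweellMM=1 wweellMm=2 wweellmm=1
ww E_ L_ mm hits 9/256; gcd=1; 9÷1/256÷1 = 9/256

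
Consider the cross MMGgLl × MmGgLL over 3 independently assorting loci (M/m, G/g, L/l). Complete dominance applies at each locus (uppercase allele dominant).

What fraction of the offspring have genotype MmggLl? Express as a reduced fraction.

P(MmggLl) = 1/16

MMGgLl gametes: MGL×2, MGl×2, MgL×2, Mgl×2
MmGgLL gametes: MGL×2, MgL×2, mGL×2, mgL×2
MMGgLl×MmGgLL grid (8·8=64): MMGGLL=4 MMGGLl=4 MMGgLL=8 MMGgLl=8 MMggLL=4 MMggLl=4 MmGGLL=4 MmGGLl=4 MmGgLL=8 MmGgLl=8 MmggLL=4 MmggLl=4
MmggLl hits 4/64; gcd=4; 4÷4/64÷4 = 1/16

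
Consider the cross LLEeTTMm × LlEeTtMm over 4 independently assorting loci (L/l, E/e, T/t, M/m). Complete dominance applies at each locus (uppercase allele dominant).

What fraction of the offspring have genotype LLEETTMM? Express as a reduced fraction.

P(LLEETTMM) = 1/64

LLEeTTMm gametes: LETM×4, LETm×4, LeTM×4, LeTm×4
LlEeTtMm gametes: LETM×1, LETm×1, LEtM×1, LEtm×1, LeTM×1, LeTm×1, LetM×1, Letm×1, lETM×1, lETm×1, lEtM×1, lEtm×1, leTM×1, leTm×1, letM×1, letm×1
LLEeTTMm×LlEeTtMm grid (16·16=256): LLEETTMM=4 LLEETTMm=8 LLEETTmm=4 LLEETtMM=4 LLEETtMm=8 LLEETtmm=4 LLEeTTMM=8 LLEeTTMm=16 LLEeTTmm=8 LLEeTtMM=8 LLEeTtMm=16 LLEeTtmm=8 LLeeTTMM=4 LLeeTTMm=8 LLeeTTmm=4 LLeeTtMM=4 LLeeTtMm=8 LLeeTtmm=4 LlEETTMM=4 LlEETTMm=8 LlEETTmm=4 LlEETtMM=4 LlEETtMm=8 LlEETtmm=4 LlEeTTMM=8 LlEeTTMm=16 LlEeTTmm=8 LlEeTtMM=8 LlEeTtMm=16 LlEeTtmm=8 LleeTTMM=4 LleeTTMm=8 LleeTTmm=4 LleeTtMM=4 LleeTtMm=8 LleeTtmm=4
LLEETTMM hits 4/256; gcd=4; 4÷4/256÷4 = 1/64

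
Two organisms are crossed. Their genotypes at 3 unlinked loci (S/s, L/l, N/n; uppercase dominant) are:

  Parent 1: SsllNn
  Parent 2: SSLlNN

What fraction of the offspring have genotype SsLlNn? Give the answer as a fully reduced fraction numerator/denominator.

SsllNn gametes: SlN×2, Sln×2, slN×2, sln×2
SSLlNN gametes: SLN×4, SlN×4
SsllNn×SSLlNN grid (8·8=64): SSLlNN=8 SSLlNn=8 SSllNN=8 SSllNn=8 SsLlNN=8 SsLlNn=8 SsllNN=8 SsllNn=8
SsLlNn hits 8/64; gcd=8; 8÷8/64÷8 = 1/8

P(SsLlNn) = 1/8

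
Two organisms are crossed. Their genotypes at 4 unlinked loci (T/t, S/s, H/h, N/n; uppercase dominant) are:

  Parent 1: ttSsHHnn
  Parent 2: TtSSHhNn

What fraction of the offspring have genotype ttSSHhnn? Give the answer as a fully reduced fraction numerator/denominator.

ttSsHHnn gametes: tSHn×8, tsHn×8
TtSSHhNn gametes: TSHN×2, TSHn×2, TShN×2, TShn×2, tSHN×2, tSHn×2, tShN×2, tShn×2
ttSsHHnn×TtSSHhNn grid (16·16=256): TtSSHHNn=16 TtSSHHnn=16 TtSSHhNn=16 TtSSHhnn=16 TtSsHHNn=16 TtSsHHnn=16 TtSsHhNn=16 TtSsHhnn=16 ttSSHHNn=16 ttSSHHnn=16 ttSSHhNn=16 ttSSHhnn=16 ttSsHHNn=16 ttSsHHnn=16 ttSsHhNn=16 ttSsHhnn=16
ttSSHhnn hits 16/256; gcd=16; 16÷16/256÷16 = 1/16

P(ttSSHhnn) = 1/16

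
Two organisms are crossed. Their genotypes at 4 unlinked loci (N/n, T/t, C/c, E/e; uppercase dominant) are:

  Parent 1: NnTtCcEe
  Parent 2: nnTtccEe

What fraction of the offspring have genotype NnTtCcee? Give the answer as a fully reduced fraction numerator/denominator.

NnTtCcEe gametes: NTCE×1, NTCe×1, NTcE×1, NTce×1, NtCE×1, NtCe×1, NtcE×1, Ntce×1, nTCE×1, nTCe×1, nTcE×1, nTce×1, ntCE×1, ntCe×1, ntcE×1, ntce×1
nnTtccEe gametes: nTcE×4, nTce×4, ntcE×4, ntce×4
NnTtCcEe×nnTtccEe grid (16·16=256): NnTTCcEE=4 NnTTCcEe=8 NnTTCcee=4 NnTTccEE=4 NnTTccEe=8 NnTTccee=4 NnTtCcEE=8 NnTtCcEe=16 NnTtCcee=8 NnTtccEE=8 NnTtccEe=16 NnTtccee=8 NnttCcEE=4 NnttCcEe=8 NnttCcee=4 NnttccEE=4 NnttccEe=8 Nnttccee=4 nnTTCcEE=4 nnTTCcEe=8 nnTTCcee=4 nnTTccEE=4 nnTTccEe=8 nnTTccee=4 nnTtCcEE=8 nnTtCcEe=16 nnTtCcee=8 nnTtccEE=8 nnTtccEe=16 nnTtccee=8 nnttCcEE=4 nnttCcEe=8 nnttCcee=4 nnttccEE=4 nnttccEe=8 nnttccee=4
NnTtCcee hits 8/256; gcd=8; 8÷8/256÷8 = 1/32

P(NnTtCcee) = 1/32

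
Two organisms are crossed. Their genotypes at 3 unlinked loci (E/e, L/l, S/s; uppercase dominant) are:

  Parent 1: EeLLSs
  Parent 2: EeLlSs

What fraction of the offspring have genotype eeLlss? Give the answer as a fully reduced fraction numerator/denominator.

EeLLSs gametes: ELS×2, ELs×2, eLS×2, eLs×2
EeLlSs gametes: ELS×1, ELs×1, ElS×1, Els×1, eLS×1, eLs×1, elS×1, els×1
EeLLSs×EeLlSs grid (8·8=64): EELLSS=2 EELLSs=4 EELLss=2 EELlSS=2 EELlSs=4 EELlss=2 EeLLSS=4 EeLLSs=8 EeLLss=4 EeLlSS=4 EeLlSs=8 EeLlss=4 eeLLSS=2 eeLLSs=4 eeLLss=2 eeLlSS=2 eeLlSs=4 eeLlss=2
eeLlss hits 2/64; gcd=2; 2÷2/64÷2 = 1/32

P(eeLlss) = 1/32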